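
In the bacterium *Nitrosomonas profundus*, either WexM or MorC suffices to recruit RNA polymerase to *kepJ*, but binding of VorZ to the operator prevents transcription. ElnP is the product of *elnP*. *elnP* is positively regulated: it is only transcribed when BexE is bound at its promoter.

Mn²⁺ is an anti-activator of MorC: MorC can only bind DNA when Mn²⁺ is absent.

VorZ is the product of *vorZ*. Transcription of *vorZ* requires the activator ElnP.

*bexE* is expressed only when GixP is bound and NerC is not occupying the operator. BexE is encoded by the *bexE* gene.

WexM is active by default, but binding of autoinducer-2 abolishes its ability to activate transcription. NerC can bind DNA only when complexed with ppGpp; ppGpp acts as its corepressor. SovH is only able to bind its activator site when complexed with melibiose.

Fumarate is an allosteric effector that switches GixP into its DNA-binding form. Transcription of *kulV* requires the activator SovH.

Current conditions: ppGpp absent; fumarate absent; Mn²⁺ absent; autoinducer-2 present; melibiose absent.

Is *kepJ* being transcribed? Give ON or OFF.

ON

ppGpp is absent, so NerC is inactive.
Fumarate is absent, so GixP is inactive.
Required activator GixP is absent, so *bexE* is not transcribed.
So BexE is not produced.
Required activator BexE is absent, so *elnP* is not transcribed.
So ElnP is not produced.
Required activator ElnP is absent, so *vorZ* is not transcribed.
So VorZ is not produced.
Autoinducer-2 is present, so WexM is inactive.
Mn²⁺ is absent, so MorC is active.
Activator MorC is present, so *kepJ* is transcribed.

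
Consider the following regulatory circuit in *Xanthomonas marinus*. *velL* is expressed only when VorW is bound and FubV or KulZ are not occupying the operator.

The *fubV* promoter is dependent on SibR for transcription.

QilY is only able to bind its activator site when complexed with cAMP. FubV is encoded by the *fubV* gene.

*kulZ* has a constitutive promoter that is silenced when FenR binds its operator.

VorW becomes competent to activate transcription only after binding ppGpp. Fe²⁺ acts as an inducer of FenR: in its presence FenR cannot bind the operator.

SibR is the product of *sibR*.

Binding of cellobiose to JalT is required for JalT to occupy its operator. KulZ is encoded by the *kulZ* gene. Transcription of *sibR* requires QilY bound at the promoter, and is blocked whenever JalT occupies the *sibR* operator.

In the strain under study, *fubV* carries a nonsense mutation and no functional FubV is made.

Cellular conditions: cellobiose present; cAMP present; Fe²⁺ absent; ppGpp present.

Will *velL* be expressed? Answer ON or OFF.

ON

ppGpp is present, so VorW is active.
FubV is non-functional in this strain, so it has no effect.
Fe²⁺ is absent, so FenR is active.
With repressor FenR bound, *kulZ* is not transcribed.
So KulZ is not produced.
No repressor is bound and VorW is active, so *velL* is transcribed.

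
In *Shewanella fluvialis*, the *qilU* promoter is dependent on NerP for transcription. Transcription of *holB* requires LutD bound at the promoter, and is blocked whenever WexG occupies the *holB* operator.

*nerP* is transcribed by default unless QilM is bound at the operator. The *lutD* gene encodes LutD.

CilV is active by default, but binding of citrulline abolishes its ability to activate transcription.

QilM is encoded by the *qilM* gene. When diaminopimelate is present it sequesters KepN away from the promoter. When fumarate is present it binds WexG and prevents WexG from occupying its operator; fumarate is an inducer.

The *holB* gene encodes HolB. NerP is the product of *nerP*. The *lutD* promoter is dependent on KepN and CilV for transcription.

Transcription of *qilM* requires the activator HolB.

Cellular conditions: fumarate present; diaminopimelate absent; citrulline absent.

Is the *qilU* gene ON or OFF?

OFF

Diaminopimelate is absent, so KepN is active.
Citrulline is absent, so CilV is active.
No repressor is bound and KepN and CilV are active, so *lutD* is transcribed.
So LutD is produced and active.
Fumarate is present, so WexG is inactive.
No repressor is bound and LutD is active, so *holB* is transcribed.
So HolB is produced and active.
No repressor is bound and HolB is active, so *qilM* is transcribed.
So QilM is produced and active.
With repressor QilM bound, *nerP* is not transcribed.
So NerP is not produced.
Required activator NerP is absent, so *qilU* is not transcribed.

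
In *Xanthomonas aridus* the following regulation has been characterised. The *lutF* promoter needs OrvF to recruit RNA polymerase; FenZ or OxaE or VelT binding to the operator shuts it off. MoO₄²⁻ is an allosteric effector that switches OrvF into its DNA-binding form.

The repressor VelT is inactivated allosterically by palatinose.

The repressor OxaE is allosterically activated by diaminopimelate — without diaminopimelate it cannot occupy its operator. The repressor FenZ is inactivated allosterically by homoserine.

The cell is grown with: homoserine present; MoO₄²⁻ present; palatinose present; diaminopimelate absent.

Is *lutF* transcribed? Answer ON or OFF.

Homoserine is present, so FenZ is inactive.
MoO₄²⁻ is present, so OrvF is active.
Diaminopimelate is absent, so OxaE is inactive.
Palatinose is present, so VelT is inactive.
No repressor is bound and OrvF is active, so *lutF* is transcribed.

ON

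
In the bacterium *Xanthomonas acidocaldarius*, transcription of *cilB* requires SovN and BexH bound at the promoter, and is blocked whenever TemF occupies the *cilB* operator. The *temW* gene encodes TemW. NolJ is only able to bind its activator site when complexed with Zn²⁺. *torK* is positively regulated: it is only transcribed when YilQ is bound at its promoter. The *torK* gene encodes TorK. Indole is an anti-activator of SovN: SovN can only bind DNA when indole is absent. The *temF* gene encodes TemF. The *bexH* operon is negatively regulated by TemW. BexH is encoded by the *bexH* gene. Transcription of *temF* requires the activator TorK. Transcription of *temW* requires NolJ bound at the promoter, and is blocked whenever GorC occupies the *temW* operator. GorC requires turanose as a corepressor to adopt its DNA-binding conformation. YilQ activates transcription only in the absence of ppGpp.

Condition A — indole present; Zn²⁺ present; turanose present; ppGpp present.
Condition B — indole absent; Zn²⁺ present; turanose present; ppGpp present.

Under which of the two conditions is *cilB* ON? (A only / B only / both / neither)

B only

Condition A:
Indole is present, so SovN is inactive.
Zn²⁺ is present, so NolJ is active.
Turanose is present, so GorC is active.
With repressor GorC bound, *temW* is not transcribed.
So TemW is not produced.
With no repressor bound, *bexH* is transcribed.
So BexH is produced and active.
ppGpp is present, so YilQ is inactive.
Required activator YilQ is absent, so *torK* is not transcribed.
So TorK is not produced.
Required activator TorK is absent, so *temF* is not transcribed.
So TemF is not produced.
Required activator SovN is absent, so *cilB* is not transcribed.
→ *cilB* is OFF in A.
Condition B:
Indole is absent, so SovN is active.
Zn²⁺ is present, so NolJ is active.
Turanose is present, so GorC is active.
With repressor GorC bound, *temW* is not transcribed.
So TemW is not produced.
With no repressor bound, *bexH* is transcribed.
So BexH is produced and active.
ppGpp is present, so YilQ is inactive.
Required activator YilQ is absent, so *torK* is not transcribed.
So TorK is not produced.
Required activator TorK is absent, so *temF* is not transcribed.
So TemF is not produced.
No repressor is bound and SovN and BexH are active, so *cilB* is transcribed.
→ *cilB* is ON in B.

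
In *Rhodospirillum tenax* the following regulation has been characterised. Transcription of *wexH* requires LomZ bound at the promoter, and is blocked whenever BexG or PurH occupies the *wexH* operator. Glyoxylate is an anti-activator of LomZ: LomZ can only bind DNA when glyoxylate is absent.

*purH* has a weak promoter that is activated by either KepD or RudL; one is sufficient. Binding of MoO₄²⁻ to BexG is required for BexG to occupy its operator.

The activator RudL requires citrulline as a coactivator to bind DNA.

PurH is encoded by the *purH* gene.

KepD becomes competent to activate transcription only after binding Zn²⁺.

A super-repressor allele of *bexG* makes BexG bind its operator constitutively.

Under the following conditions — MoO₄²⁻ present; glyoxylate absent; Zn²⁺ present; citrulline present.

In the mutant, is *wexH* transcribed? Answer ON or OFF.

BexG is constitutively active in this strain.
Glyoxylate is absent, so LomZ is active.
Zn²⁺ is present, so KepD is active.
Citrulline is present, so RudL is active.
Activator KepD is present, so *purH* is transcribed.
So PurH is produced and active.
With repressor BexG bound, *wexH* is not transcribed.

OFF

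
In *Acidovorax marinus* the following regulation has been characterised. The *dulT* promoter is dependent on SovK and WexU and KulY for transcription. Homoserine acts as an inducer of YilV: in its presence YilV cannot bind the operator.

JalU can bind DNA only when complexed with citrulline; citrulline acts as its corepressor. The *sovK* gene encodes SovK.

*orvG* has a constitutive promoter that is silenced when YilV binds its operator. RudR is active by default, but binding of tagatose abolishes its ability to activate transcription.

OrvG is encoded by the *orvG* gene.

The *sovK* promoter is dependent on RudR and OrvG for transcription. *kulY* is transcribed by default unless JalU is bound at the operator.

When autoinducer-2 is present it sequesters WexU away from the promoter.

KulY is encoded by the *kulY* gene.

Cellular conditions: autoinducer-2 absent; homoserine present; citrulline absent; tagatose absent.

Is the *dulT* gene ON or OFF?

ON

Tagatose is absent, so RudR is active.
Homoserine is present, so YilV is inactive.
With no repressor bound, *orvG* is transcribed.
So OrvG is produced and active.
No repressor is bound and RudR and OrvG are active, so *sovK* is transcribed.
So SovK is produced and active.
Autoinducer-2 is absent, so WexU is active.
Citrulline is absent, so JalU is inactive.
With no repressor bound, *kulY* is transcribed.
So KulY is produced and active.
No repressor is bound and SovK and WexU and KulY are active, so *dulT* is transcribed.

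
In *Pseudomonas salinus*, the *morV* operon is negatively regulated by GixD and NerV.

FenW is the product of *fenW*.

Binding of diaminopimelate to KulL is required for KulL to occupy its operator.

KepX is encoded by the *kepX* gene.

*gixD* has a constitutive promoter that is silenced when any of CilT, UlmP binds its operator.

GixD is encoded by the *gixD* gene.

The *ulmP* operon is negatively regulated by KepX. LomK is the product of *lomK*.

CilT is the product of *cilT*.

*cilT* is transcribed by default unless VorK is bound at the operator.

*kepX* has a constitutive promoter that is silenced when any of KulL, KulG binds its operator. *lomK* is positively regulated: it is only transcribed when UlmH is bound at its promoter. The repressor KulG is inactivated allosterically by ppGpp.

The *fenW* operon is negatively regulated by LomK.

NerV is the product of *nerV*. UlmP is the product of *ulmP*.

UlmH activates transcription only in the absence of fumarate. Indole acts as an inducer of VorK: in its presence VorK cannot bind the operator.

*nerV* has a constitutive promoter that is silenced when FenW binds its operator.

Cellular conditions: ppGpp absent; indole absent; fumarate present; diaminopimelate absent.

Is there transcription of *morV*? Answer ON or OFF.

ON

Indole is absent, so VorK is active.
With repressor VorK bound, *cilT* is not transcribed.
So CilT is not produced.
Diaminopimelate is absent, so KulL is inactive.
ppGpp is absent, so KulG is active.
With repressor KulG bound, *kepX* is not transcribed.
So KepX is not produced.
With no repressor bound, *ulmP* is transcribed.
So UlmP is produced and active.
With repressor UlmP bound, *gixD* is not transcribed.
So GixD is not produced.
Fumarate is present, so UlmH is inactive.
Required activator UlmH is absent, so *lomK* is not transcribed.
So LomK is not produced.
With no repressor bound, *fenW* is transcribed.
So FenW is produced and active.
With repressor FenW bound, *nerV* is not transcribed.
So NerV is not produced.
With no repressor bound, *morV* is transcribed.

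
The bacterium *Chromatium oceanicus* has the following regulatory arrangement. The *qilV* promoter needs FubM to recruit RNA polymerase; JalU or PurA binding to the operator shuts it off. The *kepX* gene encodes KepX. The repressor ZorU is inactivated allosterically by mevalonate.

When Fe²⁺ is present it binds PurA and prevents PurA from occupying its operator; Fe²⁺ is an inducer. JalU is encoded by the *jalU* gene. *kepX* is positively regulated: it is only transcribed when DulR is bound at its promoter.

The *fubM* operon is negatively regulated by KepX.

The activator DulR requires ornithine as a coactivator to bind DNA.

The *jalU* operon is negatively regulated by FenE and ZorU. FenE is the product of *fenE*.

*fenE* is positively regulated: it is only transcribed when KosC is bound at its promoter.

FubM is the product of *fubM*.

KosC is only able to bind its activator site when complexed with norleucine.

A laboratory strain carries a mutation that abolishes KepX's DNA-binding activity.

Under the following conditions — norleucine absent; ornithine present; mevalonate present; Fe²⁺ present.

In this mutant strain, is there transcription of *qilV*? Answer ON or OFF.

Norleucine is absent, so KosC is inactive.
Required activator KosC is absent, so *fenE* is not transcribed.
So FenE is not produced.
Mevalonate is present, so ZorU is inactive.
With no repressor bound, *jalU* is transcribed.
So JalU is produced and active.
KepX is non-functional in this strain, so it has no effect.
With no repressor bound, *fubM* is transcribed.
So FubM is produced and active.
Fe²⁺ is present, so PurA is inactive.
With repressor JalU bound, *qilV* is not transcribed.

OFF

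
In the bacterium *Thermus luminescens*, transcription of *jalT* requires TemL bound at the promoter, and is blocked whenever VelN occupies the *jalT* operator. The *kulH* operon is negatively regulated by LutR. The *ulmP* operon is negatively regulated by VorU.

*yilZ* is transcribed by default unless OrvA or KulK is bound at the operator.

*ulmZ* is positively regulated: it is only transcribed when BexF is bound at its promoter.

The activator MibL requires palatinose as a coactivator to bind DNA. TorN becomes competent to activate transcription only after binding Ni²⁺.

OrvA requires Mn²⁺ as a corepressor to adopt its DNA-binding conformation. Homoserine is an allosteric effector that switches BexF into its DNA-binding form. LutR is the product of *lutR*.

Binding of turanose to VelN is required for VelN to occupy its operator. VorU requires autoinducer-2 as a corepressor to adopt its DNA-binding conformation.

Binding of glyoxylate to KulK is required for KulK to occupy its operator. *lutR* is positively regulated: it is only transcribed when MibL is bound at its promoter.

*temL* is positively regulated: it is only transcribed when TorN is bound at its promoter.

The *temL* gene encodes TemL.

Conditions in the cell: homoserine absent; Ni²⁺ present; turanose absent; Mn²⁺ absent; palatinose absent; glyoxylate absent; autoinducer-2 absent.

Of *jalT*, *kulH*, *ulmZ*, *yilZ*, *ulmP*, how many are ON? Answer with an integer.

Ni²⁺ is present, so TorN is active.
No repressor is bound and TorN is active, so *temL* is transcribed.
So TemL is produced and active.
Turanose is absent, so VelN is inactive.
No repressor is bound and TemL is active, so *jalT* is transcribed.
→ *jalT* is ON.
Palatinose is absent, so MibL is inactive.
Required activator MibL is absent, so *lutR* is not transcribed.
So LutR is not produced.
With no repressor bound, *kulH* is transcribed.
→ *kulH* is ON.
Homoserine is absent, so BexF is inactive.
Required activator BexF is absent, so *ulmZ* is not transcribed.
→ *ulmZ* is OFF.
Mn²⁺ is absent, so OrvA is inactive.
Glyoxylate is absent, so KulK is inactive.
With no repressor bound, *yilZ* is transcribed.
→ *yilZ* is ON.
Autoinducer-2 is absent, so VorU is inactive.
With no repressor bound, *ulmP* is transcribed.
→ *ulmP* is ON.
4 of the 5 genes are transcribed.

4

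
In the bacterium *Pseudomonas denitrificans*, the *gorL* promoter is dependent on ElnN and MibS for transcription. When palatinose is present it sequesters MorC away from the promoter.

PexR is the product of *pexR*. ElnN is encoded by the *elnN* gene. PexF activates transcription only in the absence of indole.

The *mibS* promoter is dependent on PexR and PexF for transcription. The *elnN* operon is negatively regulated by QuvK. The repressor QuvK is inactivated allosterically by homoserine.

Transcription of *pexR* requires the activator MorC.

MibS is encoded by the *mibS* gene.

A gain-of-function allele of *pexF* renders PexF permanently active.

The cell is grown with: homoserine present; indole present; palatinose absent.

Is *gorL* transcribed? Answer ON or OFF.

ON

Homoserine is present, so QuvK is inactive.
With no repressor bound, *elnN* is transcribed.
So ElnN is produced and active.
Palatinose is absent, so MorC is active.
No repressor is bound and MorC is active, so *pexR* is transcribed.
So PexR is produced and active.
PexF is constitutively active in this strain.
No repressor is bound and PexR and PexF are active, so *mibS* is transcribed.
So MibS is produced and active.
No repressor is bound and ElnN and MibS are active, so *gorL* is transcribed.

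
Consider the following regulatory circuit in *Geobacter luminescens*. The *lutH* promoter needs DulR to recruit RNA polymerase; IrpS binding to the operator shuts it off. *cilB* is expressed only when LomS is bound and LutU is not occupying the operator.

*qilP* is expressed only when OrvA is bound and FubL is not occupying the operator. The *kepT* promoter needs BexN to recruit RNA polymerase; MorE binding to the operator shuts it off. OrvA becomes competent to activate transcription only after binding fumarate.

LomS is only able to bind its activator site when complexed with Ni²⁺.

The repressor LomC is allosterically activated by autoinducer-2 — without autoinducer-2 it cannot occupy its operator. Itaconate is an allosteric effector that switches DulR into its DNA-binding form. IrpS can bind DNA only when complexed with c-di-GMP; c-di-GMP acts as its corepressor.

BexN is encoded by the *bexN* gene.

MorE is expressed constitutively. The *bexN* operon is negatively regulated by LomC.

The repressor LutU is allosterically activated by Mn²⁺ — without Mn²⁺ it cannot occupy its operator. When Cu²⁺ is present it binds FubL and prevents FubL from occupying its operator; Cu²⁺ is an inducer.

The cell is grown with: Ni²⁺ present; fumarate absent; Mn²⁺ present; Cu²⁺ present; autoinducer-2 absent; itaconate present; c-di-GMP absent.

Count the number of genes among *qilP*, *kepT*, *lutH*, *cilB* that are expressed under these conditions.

1

Fumarate is absent, so OrvA is inactive.
Cu²⁺ is present, so FubL is inactive.
Required activator OrvA is absent, so *qilP* is not transcribed.
→ *qilP* is OFF.
Autoinducer-2 is absent, so LomC is inactive.
With no repressor bound, *bexN* is transcribed.
So BexN is produced and active.
MorE is produced constitutively and is active.
With repressor MorE bound, *kepT* is not transcribed.
→ *kepT* is OFF.
Itaconate is present, so DulR is active.
c-di-GMP is absent, so IrpS is inactive.
No repressor is bound and DulR is active, so *lutH* is transcribed.
→ *lutH* is ON.
Mn²⁺ is present, so LutU is active.
Ni²⁺ is present, so LomS is active.
With repressor LutU bound, *cilB* is not transcribed.
→ *cilB* is OFF.
1 of the 4 genes is transcribed.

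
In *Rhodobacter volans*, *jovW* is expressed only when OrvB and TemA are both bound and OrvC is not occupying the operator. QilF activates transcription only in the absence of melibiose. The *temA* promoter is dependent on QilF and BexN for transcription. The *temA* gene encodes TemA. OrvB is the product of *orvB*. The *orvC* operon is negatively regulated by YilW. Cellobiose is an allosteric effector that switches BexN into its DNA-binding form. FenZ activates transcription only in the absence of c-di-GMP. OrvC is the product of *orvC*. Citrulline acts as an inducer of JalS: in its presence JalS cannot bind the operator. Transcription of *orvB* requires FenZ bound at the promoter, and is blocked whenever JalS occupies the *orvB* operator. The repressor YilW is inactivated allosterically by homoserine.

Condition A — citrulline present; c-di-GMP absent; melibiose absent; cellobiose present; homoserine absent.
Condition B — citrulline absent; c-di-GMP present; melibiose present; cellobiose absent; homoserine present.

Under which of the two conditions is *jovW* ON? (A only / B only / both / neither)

A only

Condition A:
Citrulline is present, so JalS is inactive.
c-di-GMP is absent, so FenZ is active.
No repressor is bound and FenZ is active, so *orvB* is transcribed.
So OrvB is produced and active.
Melibiose is absent, so QilF is active.
Cellobiose is present, so BexN is active.
No repressor is bound and QilF and BexN are active, so *temA* is transcribed.
So TemA is produced and active.
Homoserine is absent, so YilW is active.
With repressor YilW bound, *orvC* is not transcribed.
So OrvC is not produced.
No repressor is bound and OrvB and TemA are active, so *jovW* is transcribed.
→ *jovW* is ON in A.
Condition B:
Citrulline is absent, so JalS is active.
c-di-GMP is present, so FenZ is inactive.
With repressor JalS bound, *orvB* is not transcribed.
So OrvB is not produced.
Melibiose is present, so QilF is inactive.
Cellobiose is absent, so BexN is inactive.
Required activator QilF is absent, so *temA* is not transcribed.
So TemA is not produced.
Homoserine is present, so YilW is inactive.
With no repressor bound, *orvC* is transcribed.
So OrvC is produced and active.
With repressor OrvC bound, *jovW* is not transcribed.
→ *jovW* is OFF in B.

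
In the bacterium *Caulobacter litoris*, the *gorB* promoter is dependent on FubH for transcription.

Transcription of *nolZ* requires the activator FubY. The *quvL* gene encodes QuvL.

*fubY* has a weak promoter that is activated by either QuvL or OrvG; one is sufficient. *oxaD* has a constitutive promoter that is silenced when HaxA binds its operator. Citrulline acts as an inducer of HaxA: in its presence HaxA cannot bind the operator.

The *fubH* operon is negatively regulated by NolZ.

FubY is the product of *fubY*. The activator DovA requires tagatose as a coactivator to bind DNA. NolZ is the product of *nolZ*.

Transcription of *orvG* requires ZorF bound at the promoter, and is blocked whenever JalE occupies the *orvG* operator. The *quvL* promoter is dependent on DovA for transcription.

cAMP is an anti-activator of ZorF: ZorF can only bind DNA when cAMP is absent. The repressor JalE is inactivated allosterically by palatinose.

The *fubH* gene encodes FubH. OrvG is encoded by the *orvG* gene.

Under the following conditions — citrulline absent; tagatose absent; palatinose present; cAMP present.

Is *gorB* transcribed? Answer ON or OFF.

Tagatose is absent, so DovA is inactive.
Required activator DovA is absent, so *quvL* is not transcribed.
So QuvL is not produced.
Palatinose is present, so JalE is inactive.
cAMP is present, so ZorF is inactive.
Required activator ZorF is absent, so *orvG* is not transcribed.
So OrvG is not produced.
No activator is available at the *fubY* promoter, so *fubY* is not transcribed.
So FubY is not produced.
Required activator FubY is absent, so *nolZ* is not transcribed.
So NolZ is not produced.
With no repressor bound, *fubH* is transcribed.
So FubH is produced and active.
No repressor is bound and FubH is active, so *gorB* is transcribed.

ON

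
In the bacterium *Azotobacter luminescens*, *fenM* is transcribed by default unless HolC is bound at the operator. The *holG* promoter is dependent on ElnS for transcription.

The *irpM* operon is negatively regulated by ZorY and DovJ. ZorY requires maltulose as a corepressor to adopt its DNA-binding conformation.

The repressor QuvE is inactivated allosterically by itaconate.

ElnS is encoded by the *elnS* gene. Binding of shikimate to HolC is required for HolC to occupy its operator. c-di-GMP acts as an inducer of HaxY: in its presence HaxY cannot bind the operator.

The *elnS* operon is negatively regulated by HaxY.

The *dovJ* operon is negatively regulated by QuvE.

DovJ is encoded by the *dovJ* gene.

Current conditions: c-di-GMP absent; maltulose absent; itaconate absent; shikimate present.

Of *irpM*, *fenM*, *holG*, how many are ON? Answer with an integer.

Maltulose is absent, so ZorY is inactive.
Itaconate is absent, so QuvE is active.
With repressor QuvE bound, *dovJ* is not transcribed.
So DovJ is not produced.
With no repressor bound, *irpM* is transcribed.
→ *irpM* is ON.
Shikimate is present, so HolC is active.
With repressor HolC bound, *fenM* is not transcribed.
→ *fenM* is OFF.
c-di-GMP is absent, so HaxY is active.
With repressor HaxY bound, *elnS* is not transcribed.
So ElnS is not produced.
Required activator ElnS is absent, so *holG* is not transcribed.
→ *holG* is OFF.
1 of the 3 genes is transcribed.

1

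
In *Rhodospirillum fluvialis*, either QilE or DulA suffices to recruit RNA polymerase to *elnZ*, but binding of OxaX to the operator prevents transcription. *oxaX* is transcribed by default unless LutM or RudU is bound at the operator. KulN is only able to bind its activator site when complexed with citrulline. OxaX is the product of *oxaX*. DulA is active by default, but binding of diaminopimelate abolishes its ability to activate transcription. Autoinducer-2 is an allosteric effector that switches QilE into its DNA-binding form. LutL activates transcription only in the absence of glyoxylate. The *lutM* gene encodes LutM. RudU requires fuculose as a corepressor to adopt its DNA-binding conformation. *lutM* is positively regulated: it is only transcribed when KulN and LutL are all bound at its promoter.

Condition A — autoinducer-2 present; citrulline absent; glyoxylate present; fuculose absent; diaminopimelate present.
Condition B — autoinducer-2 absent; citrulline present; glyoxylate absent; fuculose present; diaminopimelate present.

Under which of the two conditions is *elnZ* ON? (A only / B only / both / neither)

neither

Condition A:
Autoinducer-2 is present, so QilE is active.
Citrulline is absent, so KulN is inactive.
Glyoxylate is present, so LutL is inactive.
Required activator KulN is absent, so *lutM* is not transcribed.
So LutM is not produced.
Fuculose is absent, so RudU is inactive.
With no repressor bound, *oxaX* is transcribed.
So OxaX is produced and active.
Diaminopimelate is present, so DulA is inactive.
With repressor OxaX bound, *elnZ* is not transcribed.
→ *elnZ* is OFF in A.
Condition B:
Autoinducer-2 is absent, so QilE is inactive.
Citrulline is present, so KulN is active.
Glyoxylate is absent, so LutL is active.
No repressor is bound and KulN and LutL are active, so *lutM* is transcribed.
So LutM is produced and active.
Fuculose is present, so RudU is active.
With repressor LutM bound, *oxaX* is not transcribed.
So OxaX is not produced.
Diaminopimelate is present, so DulA is inactive.
No activator is available at the *elnZ* promoter, so *elnZ* is not transcribed.
→ *elnZ* is OFF in B.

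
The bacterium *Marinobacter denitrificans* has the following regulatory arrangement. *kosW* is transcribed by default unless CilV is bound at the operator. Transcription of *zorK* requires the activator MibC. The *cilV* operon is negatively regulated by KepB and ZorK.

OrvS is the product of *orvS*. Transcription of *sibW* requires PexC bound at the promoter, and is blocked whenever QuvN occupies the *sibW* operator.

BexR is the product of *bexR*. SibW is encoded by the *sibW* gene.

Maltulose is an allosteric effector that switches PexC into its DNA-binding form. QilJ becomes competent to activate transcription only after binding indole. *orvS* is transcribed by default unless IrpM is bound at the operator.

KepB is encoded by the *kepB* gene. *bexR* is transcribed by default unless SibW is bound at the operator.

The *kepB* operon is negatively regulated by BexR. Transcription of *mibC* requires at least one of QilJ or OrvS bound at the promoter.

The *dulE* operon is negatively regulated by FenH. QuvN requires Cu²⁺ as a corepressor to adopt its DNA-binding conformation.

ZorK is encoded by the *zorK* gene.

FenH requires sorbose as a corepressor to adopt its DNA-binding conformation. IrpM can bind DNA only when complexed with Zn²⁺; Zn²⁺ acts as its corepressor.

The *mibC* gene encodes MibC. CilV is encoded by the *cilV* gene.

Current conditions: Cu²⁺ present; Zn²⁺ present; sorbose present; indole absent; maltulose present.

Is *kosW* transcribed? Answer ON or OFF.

OFF

Cu²⁺ is present, so QuvN is active.
Maltulose is present, so PexC is active.
With repressor QuvN bound, *sibW* is not transcribed.
So SibW is not produced.
With no repressor bound, *bexR* is transcribed.
So BexR is produced and active.
With repressor BexR bound, *kepB* is not transcribed.
So KepB is not produced.
Indole is absent, so QilJ is inactive.
Zn²⁺ is present, so IrpM is active.
With repressor IrpM bound, *orvS* is not transcribed.
So OrvS is not produced.
No activator is available at the *mibC* promoter, so *mibC* is not transcribed.
So MibC is not produced.
Required activator MibC is absent, so *zorK* is not transcribed.
So ZorK is not produced.
With no repressor bound, *cilV* is transcribed.
So CilV is produced and active.
With repressor CilV bound, *kosW* is not transcribed.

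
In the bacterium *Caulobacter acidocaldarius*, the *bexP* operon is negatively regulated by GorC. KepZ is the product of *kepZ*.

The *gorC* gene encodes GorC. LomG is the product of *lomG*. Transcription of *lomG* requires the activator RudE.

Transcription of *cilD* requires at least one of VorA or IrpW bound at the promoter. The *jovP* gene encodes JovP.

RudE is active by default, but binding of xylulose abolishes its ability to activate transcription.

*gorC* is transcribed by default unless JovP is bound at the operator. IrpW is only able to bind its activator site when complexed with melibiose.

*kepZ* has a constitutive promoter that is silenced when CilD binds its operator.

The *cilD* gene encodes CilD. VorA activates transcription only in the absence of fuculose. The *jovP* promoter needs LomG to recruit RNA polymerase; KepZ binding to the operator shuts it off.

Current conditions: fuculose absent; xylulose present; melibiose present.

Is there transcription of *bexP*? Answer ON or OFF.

Fuculose is absent, so VorA is active.
Melibiose is present, so IrpW is active.
Activator VorA is present, so *cilD* is transcribed.
So CilD is produced and active.
With repressor CilD bound, *kepZ* is not transcribed.
So KepZ is not produced.
Xylulose is present, so RudE is inactive.
Required activator RudE is absent, so *lomG* is not transcribed.
So LomG is not produced.
Required activator LomG is absent, so *jovP* is not transcribed.
So JovP is not produced.
With no repressor bound, *gorC* is transcribed.
So GorC is produced and active.
With repressor GorC bound, *bexP* is not transcribed.

OFF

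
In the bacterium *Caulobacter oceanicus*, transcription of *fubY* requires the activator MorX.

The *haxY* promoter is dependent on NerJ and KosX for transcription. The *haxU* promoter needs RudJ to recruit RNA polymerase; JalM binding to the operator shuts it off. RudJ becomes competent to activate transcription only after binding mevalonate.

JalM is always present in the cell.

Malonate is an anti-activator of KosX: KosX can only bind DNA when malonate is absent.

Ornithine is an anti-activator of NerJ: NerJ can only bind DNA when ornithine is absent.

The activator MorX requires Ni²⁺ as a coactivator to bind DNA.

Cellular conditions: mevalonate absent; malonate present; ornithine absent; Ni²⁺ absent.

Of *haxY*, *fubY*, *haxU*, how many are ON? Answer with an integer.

0

Ornithine is absent, so NerJ is active.
Malonate is present, so KosX is inactive.
Required activator KosX is absent, so *haxY* is not transcribed.
→ *haxY* is OFF.
Ni²⁺ is absent, so MorX is inactive.
Required activator MorX is absent, so *fubY* is not transcribed.
→ *fubY* is OFF.
JalM is produced constitutively and is active.
Mevalonate is absent, so RudJ is inactive.
With repressor JalM bound, *haxU* is not transcribed.
→ *haxU* is OFF.
0 of the 3 genes are transcribed.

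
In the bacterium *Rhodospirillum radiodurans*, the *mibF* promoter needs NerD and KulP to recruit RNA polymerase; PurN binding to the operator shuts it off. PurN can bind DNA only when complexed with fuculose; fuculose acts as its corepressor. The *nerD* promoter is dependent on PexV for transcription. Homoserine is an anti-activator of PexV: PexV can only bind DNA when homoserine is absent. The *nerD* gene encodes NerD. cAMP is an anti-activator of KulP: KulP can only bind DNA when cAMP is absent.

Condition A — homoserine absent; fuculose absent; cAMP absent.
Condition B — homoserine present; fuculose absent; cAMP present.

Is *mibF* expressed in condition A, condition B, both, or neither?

A only

Condition A:
Homoserine is absent, so PexV is active.
No repressor is bound and PexV is active, so *nerD* is transcribed.
So NerD is produced and active.
Fuculose is absent, so PurN is inactive.
cAMP is absent, so KulP is active.
No repressor is bound and NerD and KulP are active, so *mibF* is transcribed.
→ *mibF* is ON in A.
Condition B:
Homoserine is present, so PexV is inactive.
Required activator PexV is absent, so *nerD* is not transcribed.
So NerD is not produced.
Fuculose is absent, so PurN is inactive.
cAMP is present, so KulP is inactive.
Required activator NerD is absent, so *mibF* is not transcribed.
→ *mibF* is OFF in B.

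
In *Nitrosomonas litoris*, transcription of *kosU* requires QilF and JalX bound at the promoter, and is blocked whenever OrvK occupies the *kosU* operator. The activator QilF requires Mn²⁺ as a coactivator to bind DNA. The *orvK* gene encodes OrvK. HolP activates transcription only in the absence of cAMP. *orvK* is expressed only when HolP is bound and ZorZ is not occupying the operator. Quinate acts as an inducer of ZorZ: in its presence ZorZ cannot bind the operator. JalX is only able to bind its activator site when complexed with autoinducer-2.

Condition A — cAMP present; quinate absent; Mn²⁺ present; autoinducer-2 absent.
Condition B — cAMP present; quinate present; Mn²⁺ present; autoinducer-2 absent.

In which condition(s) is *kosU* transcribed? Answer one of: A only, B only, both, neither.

neither

Condition A:
cAMP is present, so HolP is inactive.
Quinate is absent, so ZorZ is active.
With repressor ZorZ bound, *orvK* is not transcribed.
So OrvK is not produced.
Mn²⁺ is present, so QilF is active.
Autoinducer-2 is absent, so JalX is inactive.
Required activator JalX is absent, so *kosU* is not transcribed.
→ *kosU* is OFF in A.
Condition B:
cAMP is present, so HolP is inactive.
Quinate is present, so ZorZ is inactive.
Required activator HolP is absent, so *orvK* is not transcribed.
So OrvK is not produced.
Mn²⁺ is present, so QilF is active.
Autoinducer-2 is absent, so JalX is inactive.
Required activator JalX is absent, so *kosU* is not transcribed.
→ *kosU* is OFF in B.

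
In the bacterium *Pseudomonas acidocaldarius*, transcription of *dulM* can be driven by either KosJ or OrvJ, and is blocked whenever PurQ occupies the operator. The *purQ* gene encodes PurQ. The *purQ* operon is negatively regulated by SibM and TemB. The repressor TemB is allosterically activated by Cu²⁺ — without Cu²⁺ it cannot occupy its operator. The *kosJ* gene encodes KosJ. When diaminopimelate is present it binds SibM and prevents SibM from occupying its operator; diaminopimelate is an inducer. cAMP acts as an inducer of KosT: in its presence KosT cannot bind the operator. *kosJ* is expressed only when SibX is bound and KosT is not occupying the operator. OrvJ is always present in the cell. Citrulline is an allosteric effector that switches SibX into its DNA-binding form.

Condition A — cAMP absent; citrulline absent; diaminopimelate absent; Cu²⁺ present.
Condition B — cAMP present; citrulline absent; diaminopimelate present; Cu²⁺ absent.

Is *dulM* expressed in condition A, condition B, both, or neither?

Condition A:
cAMP is absent, so KosT is active.
Citrulline is absent, so SibX is inactive.
With repressor KosT bound, *kosJ* is not transcribed.
So KosJ is not produced.
OrvJ is produced constitutively and is active.
Diaminopimelate is absent, so SibM is active.
Cu²⁺ is present, so TemB is active.
With repressor SibM bound, *purQ* is not transcribed.
So PurQ is not produced.
Activator OrvJ is present, so *dulM* is transcribed.
→ *dulM* is ON in A.
Condition B:
cAMP is present, so KosT is inactive.
Citrulline is absent, so SibX is inactive.
Required activator SibX is absent, so *kosJ* is not transcribed.
So KosJ is not produced.
OrvJ is produced constitutively and is active.
Diaminopimelate is present, so SibM is inactive.
Cu²⁺ is absent, so TemB is inactive.
With no repressor bound, *purQ* is transcribed.
So PurQ is produced and active.
With repressor PurQ bound, *dulM* is not transcribed.
→ *dulM* is OFF in B.

A only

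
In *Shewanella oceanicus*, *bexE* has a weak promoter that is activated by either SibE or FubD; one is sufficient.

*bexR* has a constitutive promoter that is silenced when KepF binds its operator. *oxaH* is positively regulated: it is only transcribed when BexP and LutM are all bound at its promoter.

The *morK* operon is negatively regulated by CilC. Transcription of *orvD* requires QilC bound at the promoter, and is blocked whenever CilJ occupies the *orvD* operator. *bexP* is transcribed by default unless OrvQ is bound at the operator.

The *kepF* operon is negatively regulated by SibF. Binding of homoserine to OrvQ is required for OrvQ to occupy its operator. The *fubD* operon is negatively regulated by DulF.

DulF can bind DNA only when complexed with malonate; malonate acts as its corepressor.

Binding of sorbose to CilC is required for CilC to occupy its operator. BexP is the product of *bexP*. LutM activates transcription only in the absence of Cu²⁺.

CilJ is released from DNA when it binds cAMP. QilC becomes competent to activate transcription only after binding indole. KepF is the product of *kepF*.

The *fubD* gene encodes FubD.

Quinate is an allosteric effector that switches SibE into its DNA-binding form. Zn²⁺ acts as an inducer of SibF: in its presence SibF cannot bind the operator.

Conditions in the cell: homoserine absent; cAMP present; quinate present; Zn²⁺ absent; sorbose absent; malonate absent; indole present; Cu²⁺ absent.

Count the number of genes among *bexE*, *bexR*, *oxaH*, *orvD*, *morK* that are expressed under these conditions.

Quinate is present, so SibE is active.
Malonate is absent, so DulF is inactive.
With no repressor bound, *fubD* is transcribed.
So FubD is produced and active.
Activator SibE is present, so *bexE* is transcribed.
→ *bexE* is ON.
Zn²⁺ is absent, so SibF is active.
With repressor SibF bound, *kepF* is not transcribed.
So KepF is not produced.
With no repressor bound, *bexR* is transcribed.
→ *bexR* is ON.
Homoserine is absent, so OrvQ is inactive.
With no repressor bound, *bexP* is transcribed.
So BexP is produced and active.
Cu²⁺ is absent, so LutM is active.
No repressor is bound and BexP and LutM are active, so *oxaH* is transcribed.
→ *oxaH* is ON.
Indole is present, so QilC is active.
cAMP is present, so CilJ is inactive.
No repressor is bound and QilC is active, so *orvD* is transcribed.
→ *orvD* is ON.
Sorbose is absent, so CilC is inactive.
With no repressor bound, *morK* is transcribed.
→ *morK* is ON.
5 of the 5 genes are transcribed.

5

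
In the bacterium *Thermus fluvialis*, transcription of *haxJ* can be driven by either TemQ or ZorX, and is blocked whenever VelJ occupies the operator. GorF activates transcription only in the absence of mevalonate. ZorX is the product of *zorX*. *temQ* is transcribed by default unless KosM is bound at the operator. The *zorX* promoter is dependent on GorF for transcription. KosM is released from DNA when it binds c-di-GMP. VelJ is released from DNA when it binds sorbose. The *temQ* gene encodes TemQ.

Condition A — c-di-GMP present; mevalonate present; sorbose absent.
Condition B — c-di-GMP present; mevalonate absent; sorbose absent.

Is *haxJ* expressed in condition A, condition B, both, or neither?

Condition A:
c-di-GMP is present, so KosM is inactive.
With no repressor bound, *temQ* is transcribed.
So TemQ is produced and active.
Mevalonate is present, so GorF is inactive.
Required activator GorF is absent, so *zorX* is not transcribed.
So ZorX is not produced.
Sorbose is absent, so VelJ is active.
With repressor VelJ bound, *haxJ* is not transcribed.
→ *haxJ* is OFF in A.
Condition B:
c-di-GMP is present, so KosM is inactive.
With no repressor bound, *temQ* is transcribed.
So TemQ is produced and active.
Mevalonate is absent, so GorF is active.
No repressor is bound and GorF is active, so *zorX* is transcribed.
So ZorX is produced and active.
Sorbose is absent, so VelJ is active.
With repressor VelJ bound, *haxJ* is not transcribed.
→ *haxJ* is OFF in B.

neither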